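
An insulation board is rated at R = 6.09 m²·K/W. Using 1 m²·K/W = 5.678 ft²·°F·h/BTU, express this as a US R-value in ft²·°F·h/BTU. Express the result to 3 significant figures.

34.6 ft²·°F·h/BTU

R_US = 6.09 × 5.678 = 34.58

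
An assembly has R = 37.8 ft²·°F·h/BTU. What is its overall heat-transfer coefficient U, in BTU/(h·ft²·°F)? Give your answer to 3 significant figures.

U = 1/R = 1/37.8 = 0.02646

0.0265 BTU/(h·ft²·°F)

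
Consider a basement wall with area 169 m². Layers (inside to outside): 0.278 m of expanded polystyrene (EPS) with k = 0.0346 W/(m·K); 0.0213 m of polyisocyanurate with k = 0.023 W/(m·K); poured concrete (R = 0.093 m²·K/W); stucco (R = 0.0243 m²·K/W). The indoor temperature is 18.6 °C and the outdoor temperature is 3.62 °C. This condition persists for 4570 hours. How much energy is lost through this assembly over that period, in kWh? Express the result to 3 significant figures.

0.278/0.0346 = 8.035
0.0213/0.023 = 0.9261
R_total = 8.035 + 0.9261 + 0.093 + 0.0243 = 9.078 m²·K/W
Q = 169 × (18.6 − 3.62) / 9.078 = 278.9 W
E = 278.9 W × 4570 h / 1000 = 1274 kWh

1270 kWh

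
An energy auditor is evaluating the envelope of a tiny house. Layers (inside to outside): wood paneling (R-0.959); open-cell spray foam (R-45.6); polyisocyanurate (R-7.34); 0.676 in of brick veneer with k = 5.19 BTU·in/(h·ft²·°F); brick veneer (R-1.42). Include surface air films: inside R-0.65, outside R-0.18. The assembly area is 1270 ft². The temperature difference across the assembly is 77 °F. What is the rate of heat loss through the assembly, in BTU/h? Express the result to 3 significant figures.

1740 BTU/h

0.676/5.19 = 0.1303
R_total = 0.65 + 0.959 + 45.6 + 7.34 + 0.1303 + 1.42 + 0.18 = 56.28 ft²·°F·h/BTU
Q = A·ΔT/R = 1270 × 77 / 56.28 = 1738 BTU/h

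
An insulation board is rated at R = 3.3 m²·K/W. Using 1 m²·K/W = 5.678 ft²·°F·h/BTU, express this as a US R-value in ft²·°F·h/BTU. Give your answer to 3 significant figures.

18.7 ft²·°F·h/BTU

R_US = 3.3 × 5.678 = 18.74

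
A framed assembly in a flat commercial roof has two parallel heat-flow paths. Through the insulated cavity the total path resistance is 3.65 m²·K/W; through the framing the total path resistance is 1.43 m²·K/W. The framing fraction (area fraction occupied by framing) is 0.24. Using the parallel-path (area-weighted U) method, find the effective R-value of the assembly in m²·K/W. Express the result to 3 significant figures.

U_eff = 0.76/3.65 + 0.24/1.43 = 0.2082 + 0.1678 = 0.3761
R_eff = 1/U_eff = 2.659 m²·K/W

2.66 m²·K/W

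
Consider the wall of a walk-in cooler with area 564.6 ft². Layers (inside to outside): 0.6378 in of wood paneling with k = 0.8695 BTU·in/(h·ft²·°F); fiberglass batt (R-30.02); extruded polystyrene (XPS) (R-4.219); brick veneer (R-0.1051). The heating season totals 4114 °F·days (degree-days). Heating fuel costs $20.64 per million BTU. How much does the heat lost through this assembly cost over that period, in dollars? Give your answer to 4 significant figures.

0.6378/0.8695 = 0.73353
R_total = 0.73353 + 30.02 + 4.219 + 0.1051 = 35.078 ft²·°F·h/BTU
E = A × HDD × 24 / R = 564.6 × 4114 × 24 / 35.078 = 1589200 BTU
Cost = 1589200/10⁶ × 20.64 = $32.802

32.80 dollars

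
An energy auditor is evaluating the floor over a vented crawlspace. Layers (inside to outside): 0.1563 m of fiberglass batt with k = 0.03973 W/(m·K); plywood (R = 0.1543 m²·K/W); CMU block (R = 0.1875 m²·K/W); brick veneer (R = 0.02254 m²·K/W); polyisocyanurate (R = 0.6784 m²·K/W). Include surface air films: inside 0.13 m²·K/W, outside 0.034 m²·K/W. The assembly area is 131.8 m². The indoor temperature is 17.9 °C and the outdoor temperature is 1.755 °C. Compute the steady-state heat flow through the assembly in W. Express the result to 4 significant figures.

413.9 W

0.1563/0.03973 = 3.9341
R_total = 0.13 + 3.9341 + 0.1543 + 0.1875 + 0.02254 + 0.6784 + 0.034 = 5.1408 m²·K/W
Q = A·ΔT/R = 131.8 × (17.9 − 1.755) / 5.1408 = 413.93 W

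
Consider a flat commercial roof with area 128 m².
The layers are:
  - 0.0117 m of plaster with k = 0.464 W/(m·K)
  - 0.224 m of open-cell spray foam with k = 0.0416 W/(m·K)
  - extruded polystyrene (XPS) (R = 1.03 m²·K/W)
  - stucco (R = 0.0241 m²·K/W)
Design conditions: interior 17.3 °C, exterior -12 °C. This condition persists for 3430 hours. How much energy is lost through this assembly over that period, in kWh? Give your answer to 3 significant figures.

1990 kWh

0.0117/0.464 = 0.02522
0.224/0.0416 = 5.385
R_total = 0.02522 + 5.385 + 1.03 + 0.0241 = 6.464 m²·K/W
Q = 128 × (17.3 − (-12)) / 6.464 = 580.2 W
E = 580.2 W × 3430 h / 1000 = 1990 kWh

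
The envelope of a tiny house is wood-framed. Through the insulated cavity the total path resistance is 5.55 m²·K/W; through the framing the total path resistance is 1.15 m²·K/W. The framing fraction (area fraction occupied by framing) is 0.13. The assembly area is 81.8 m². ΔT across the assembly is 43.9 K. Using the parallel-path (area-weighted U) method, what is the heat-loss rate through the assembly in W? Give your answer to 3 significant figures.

969 W

U_eff = 0.87/5.55 + 0.13/1.15 = 0.1568 + 0.113 = 0.2698
R_eff = 1/U_eff = 3.706 m²·K/W
Q = 81.8 × 43.9 / 3.706 = 968.9 W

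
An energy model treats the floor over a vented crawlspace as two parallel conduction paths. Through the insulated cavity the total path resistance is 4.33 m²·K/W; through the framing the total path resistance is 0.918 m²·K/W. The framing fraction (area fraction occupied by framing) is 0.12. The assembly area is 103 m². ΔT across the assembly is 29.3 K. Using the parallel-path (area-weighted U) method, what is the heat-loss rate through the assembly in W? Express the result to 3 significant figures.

1010 W

U_eff = 0.88/4.33 + 0.12/0.918 = 0.2032 + 0.1307 = 0.334
R_eff = 1/U_eff = 2.994 m²·K/W
Q = 103 × 29.3 / 2.994 = 1008 W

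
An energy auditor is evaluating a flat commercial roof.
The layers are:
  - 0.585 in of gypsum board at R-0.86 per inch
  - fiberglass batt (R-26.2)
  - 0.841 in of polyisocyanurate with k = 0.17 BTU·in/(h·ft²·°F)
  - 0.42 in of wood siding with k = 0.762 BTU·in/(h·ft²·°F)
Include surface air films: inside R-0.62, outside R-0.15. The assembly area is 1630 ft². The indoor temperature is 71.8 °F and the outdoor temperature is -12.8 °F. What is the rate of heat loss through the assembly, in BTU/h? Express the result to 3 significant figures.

4180 BTU/h

0.585 × 0.86 = 0.5031
0.841/0.17 = 4.947
0.42/0.762 = 0.5512
R_total = 0.62 + 0.5031 + 26.2 + 4.947 + 0.5512 + 0.15 = 32.97 ft²·°F·h/BTU
Q = A·ΔT/R = 1630 × (71.8 − (-12.8)) / 32.97 = 4182 BTU/h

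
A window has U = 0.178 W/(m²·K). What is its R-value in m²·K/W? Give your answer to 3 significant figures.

R = 1/U = 1/0.178 = 5.618

5.62 m²·K/W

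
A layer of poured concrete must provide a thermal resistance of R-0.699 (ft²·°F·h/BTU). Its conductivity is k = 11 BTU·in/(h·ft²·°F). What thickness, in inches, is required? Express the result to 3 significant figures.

7.69 in

L = R × k = 0.699 × 11 = 7.689 in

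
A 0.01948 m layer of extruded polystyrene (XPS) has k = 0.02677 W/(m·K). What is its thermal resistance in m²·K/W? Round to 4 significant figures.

R = L/k = 0.01948/0.02677 = 0.72768 m²·K/W

0.7277 m²·K/W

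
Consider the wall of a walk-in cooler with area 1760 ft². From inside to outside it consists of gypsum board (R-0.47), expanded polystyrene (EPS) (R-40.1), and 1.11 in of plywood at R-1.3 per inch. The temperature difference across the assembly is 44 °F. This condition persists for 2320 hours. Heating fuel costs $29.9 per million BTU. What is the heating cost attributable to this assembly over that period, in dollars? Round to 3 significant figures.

128 dollars

1.11 × 1.3 = 1.443
R_total = 0.47 + 40.1 + 1.443 = 42.01 ft²·°F·h/BTU
Q = 1760 × 44 / 42.01 = 1843 BTU/h
E = 1843 × 2320 = 4276000 BTU
Cost = 4276000/10⁶ × 29.9 = $127.9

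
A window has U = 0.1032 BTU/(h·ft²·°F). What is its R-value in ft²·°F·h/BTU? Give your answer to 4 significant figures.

9.690 ft²·°F·h/BTU

R = 1/U = 1/0.1032 = 9.6899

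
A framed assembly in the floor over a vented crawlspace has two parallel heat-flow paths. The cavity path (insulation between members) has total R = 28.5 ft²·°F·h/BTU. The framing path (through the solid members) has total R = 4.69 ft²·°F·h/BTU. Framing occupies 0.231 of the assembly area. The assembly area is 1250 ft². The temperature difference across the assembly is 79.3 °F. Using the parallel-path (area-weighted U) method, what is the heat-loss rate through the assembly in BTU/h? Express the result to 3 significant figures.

7560 BTU/h

U_eff = 0.769/28.5 + 0.231/4.69 = 0.02698 + 0.04925 = 0.07624
R_eff = 1/U_eff = 13.12 ft²·°F·h/BTU
Q = 1250 × 79.3 / 13.12 = 7557 BTU/h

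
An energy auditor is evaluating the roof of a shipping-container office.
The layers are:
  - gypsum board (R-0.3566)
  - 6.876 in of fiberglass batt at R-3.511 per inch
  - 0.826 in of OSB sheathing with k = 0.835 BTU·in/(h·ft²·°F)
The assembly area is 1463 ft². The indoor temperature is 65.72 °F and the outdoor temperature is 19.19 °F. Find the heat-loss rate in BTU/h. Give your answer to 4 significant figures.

6.876 × 3.511 = 24.142
0.826/0.835 = 0.98922
R_total = 0.3566 + 24.142 + 0.98922 = 25.487 ft²·°F·h/BTU
Q = A·ΔT/R = 1463 × (65.72 − 19.19) / 25.487 = 2670.9 BTU/h

2671 BTU/h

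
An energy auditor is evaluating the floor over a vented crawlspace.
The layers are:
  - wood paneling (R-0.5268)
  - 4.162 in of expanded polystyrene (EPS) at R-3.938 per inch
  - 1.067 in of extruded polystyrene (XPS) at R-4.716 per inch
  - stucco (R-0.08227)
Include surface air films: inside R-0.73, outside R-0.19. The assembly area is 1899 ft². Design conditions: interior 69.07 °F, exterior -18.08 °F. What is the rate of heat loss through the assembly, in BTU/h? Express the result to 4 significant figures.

4.162 × 3.938 = 16.39
1.067 × 4.716 = 5.032
R_total = 0.73 + 0.5268 + 16.39 + 5.032 + 0.08227 + 0.19 = 22.951 ft²·°F·h/BTU
Q = A·ΔT/R = 1899 × (69.07 − (-18.08)) / 22.951 = 7210.9 BTU/h

7211 BTU/h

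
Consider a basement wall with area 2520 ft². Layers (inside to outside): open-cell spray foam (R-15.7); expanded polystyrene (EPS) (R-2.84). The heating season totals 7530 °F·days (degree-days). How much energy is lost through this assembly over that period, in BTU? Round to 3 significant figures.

24600000 BTU

R_total = 15.7 + 2.84 = 18.54 ft²·°F·h/BTU
E = A × HDD × 24 / R = 2520 × 7530 × 24 / 18.54 = 24560000 BTU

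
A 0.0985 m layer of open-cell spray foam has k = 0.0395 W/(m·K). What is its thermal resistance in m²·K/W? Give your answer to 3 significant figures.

2.49 m²·K/W

R = L/k = 0.0985/0.0395 = 2.494 m²·K/W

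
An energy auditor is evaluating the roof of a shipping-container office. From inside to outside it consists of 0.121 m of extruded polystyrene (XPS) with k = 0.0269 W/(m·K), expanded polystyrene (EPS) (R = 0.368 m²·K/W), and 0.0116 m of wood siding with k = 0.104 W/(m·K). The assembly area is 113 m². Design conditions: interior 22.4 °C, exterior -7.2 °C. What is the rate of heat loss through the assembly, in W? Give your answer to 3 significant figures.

672 W

0.121/0.0269 = 4.498
0.0116/0.104 = 0.1115
R_total = 4.498 + 0.368 + 0.1115 = 4.978 m²·K/W
Q = A·ΔT/R = 113 × (22.4 − (-7.2)) / 4.978 = 672 W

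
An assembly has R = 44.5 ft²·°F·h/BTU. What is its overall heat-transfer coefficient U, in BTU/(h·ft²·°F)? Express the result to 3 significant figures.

U = 1/R = 1/44.5 = 0.02247

0.0225 BTU/(h·ft²·°F)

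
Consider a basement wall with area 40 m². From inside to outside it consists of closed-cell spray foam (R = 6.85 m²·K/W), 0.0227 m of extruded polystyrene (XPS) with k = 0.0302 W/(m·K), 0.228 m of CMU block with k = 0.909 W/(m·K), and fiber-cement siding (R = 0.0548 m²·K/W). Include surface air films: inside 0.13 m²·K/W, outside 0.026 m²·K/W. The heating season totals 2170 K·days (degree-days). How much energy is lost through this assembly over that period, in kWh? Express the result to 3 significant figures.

258 kWh

0.0227/0.0302 = 0.7517
0.228/0.909 = 0.2508
R_total = 0.13 + 6.85 + 0.7517 + 0.2508 + 0.0548 + 0.026 = 8.063 m²·K/W
E = A × HDD × 24 / R / 1000 = 40 × 2170 × 24 / 8.063 / 1000 = 258.4 kWh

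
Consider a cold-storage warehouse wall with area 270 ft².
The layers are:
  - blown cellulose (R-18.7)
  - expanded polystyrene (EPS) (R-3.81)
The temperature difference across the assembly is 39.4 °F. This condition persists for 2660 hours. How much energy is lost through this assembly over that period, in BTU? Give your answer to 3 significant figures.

1260000 BTU

R_total = 18.7 + 3.81 = 22.51 ft²·°F·h/BTU
Q = 270 × 39.4 / 22.51 = 472.6 BTU/h
E = 472.6 × 2660 = 1257000 BTU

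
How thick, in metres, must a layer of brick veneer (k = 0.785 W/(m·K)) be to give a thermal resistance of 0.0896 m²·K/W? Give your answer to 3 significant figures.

0.0703 m

L = R·k = 0.0896 × 0.785 = 0.07034 m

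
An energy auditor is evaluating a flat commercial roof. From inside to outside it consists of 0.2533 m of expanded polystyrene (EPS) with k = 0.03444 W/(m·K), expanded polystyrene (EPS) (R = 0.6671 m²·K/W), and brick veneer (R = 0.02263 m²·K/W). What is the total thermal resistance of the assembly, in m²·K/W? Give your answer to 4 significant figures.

8.045 m²·K/W

0.2533/0.03444 = 7.3548
R_total = 7.3548 + 0.6671 + 0.02263 = 8.0445 m²·K/W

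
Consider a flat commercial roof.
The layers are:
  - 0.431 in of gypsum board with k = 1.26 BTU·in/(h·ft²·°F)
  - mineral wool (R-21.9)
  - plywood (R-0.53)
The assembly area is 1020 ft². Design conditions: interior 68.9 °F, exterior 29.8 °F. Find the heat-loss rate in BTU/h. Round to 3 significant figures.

1750 BTU/h

0.431/1.26 = 0.3421
R_total = 0.3421 + 21.9 + 0.53 = 22.77 ft²·°F·h/BTU
Q = A·ΔT/R = 1020 × (68.9 − 29.8) / 22.77 = 1751 BTU/h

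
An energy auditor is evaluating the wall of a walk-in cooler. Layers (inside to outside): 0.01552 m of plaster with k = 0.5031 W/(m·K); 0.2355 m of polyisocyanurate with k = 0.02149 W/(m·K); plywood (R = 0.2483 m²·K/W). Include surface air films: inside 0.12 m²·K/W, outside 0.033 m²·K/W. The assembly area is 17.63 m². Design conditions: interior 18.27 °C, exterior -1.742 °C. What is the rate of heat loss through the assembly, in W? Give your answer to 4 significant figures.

0.01552/0.5031 = 0.030849
0.2355/0.02149 = 10.959
R_total = 0.12 + 0.030849 + 10.959 + 0.2483 + 0.033 = 11.391 m²·K/W
Q = A·ΔT/R = 17.63 × (18.27 − (-1.742)) / 11.391 = 30.974 W

30.97 W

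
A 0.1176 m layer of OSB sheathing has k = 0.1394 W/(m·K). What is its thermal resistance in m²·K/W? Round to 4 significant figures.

R = L/k = 0.1176/0.1394 = 0.84362 m²·K/W

0.8436 m²·K/W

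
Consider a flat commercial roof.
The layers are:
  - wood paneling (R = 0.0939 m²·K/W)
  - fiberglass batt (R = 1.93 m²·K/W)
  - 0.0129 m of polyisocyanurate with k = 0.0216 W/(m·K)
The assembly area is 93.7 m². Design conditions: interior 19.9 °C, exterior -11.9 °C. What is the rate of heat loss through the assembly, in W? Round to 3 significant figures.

0.0129/0.0216 = 0.5972
R_total = 0.0939 + 1.93 + 0.5972 = 2.621 m²·K/W
Q = A·ΔT/R = 93.7 × (19.9 − (-11.9)) / 2.621 = 1137 W

1140 W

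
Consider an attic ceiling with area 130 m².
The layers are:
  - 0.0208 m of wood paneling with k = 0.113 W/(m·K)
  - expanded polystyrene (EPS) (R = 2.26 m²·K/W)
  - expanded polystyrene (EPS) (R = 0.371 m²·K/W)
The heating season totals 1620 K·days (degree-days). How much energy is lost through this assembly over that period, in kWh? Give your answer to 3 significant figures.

1800 kWh

0.0208/0.113 = 0.1841
R_total = 0.1841 + 2.26 + 0.371 = 2.815 m²·K/W
E = A × HDD × 24 / R / 1000 = 130 × 1620 × 24 / 2.815 / 1000 = 1795 kWh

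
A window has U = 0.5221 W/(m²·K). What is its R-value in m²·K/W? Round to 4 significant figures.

R = 1/U = 1/0.5221 = 1.9153

1.915 m²·K/W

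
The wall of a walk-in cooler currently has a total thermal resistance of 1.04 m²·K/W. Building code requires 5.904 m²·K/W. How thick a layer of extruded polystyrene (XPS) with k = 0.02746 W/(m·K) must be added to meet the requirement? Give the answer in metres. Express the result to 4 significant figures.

0.1336 m

ΔR = 5.904 − 1.04 = 4.864 m²·K/W
L = ΔR × k = 4.864 × 0.02746 = 0.13357 m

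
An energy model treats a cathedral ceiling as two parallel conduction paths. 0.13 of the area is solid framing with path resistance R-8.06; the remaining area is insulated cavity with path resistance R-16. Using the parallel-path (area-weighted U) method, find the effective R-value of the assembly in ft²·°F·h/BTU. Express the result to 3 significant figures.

U_eff = 0.87/16 + 0.13/8.06 = 0.05437 + 0.01613 = 0.0705
R_eff = 1/U_eff = 14.18 ft²·°F·h/BTU

14.2 ft²·°F·h/BTU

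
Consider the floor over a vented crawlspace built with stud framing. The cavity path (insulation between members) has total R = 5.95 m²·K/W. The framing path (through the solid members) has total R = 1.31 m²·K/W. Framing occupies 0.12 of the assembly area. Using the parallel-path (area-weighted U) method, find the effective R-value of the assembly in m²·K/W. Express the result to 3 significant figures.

4.18 m²·K/W

U_eff = 0.88/5.95 + 0.12/1.31 = 0.1479 + 0.0916 = 0.2395
R_eff = 1/U_eff = 4.175 m²·K/W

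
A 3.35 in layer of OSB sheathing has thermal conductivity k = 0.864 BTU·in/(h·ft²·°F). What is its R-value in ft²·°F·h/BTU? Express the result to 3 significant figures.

R = L/k = 3.35/0.864 = 3.877 ft²·°F·h/BTU

3.88 ft²·°F·h/BTU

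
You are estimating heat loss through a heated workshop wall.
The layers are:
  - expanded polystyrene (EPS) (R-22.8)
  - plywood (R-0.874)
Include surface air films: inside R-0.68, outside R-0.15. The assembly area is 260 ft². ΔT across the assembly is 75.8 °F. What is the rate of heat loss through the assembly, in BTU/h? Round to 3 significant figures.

804 BTU/h

R_total = 0.68 + 22.8 + 0.874 + 0.15 = 24.5 ft²·°F·h/BTU
Q = A·ΔT/R = 260 × 75.8 / 24.5 = 804.3 BTU/h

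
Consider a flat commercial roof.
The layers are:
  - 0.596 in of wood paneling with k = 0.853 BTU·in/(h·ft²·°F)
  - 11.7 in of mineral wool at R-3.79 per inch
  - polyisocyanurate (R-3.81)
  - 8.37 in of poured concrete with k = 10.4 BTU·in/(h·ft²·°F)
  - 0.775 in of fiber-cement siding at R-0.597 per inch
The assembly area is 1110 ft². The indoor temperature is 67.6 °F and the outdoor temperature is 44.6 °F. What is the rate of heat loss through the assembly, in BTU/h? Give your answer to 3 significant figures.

509 BTU/h

0.596/0.853 = 0.6987
11.7 × 3.79 = 44.34
8.37/10.4 = 0.8048
0.775 × 0.597 = 0.4627
R_total = 0.6987 + 44.34 + 3.81 + 0.8048 + 0.4627 = 50.12 ft²·°F·h/BTU
Q = A·ΔT/R = 1110 × (67.6 − 44.6) / 50.12 = 509.4 BTU/h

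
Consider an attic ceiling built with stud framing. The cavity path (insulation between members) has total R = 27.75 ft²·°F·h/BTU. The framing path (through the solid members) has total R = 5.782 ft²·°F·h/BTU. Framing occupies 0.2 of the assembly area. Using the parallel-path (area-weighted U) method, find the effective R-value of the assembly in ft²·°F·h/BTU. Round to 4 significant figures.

15.77 ft²·°F·h/BTU

U_eff = 0.8/27.75 + 0.2/5.782 = 0.028829 + 0.03459 = 0.063419
R_eff = 1/U_eff = 15.768 ft²·°F·h/BTU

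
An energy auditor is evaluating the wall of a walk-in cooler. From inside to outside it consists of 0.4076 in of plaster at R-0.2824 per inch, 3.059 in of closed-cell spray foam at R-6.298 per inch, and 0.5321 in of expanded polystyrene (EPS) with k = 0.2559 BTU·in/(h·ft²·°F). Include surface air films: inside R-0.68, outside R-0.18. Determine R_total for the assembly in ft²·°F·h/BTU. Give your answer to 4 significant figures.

0.4076 × 0.2824 = 0.11511
3.059 × 6.298 = 19.266
0.5321/0.2559 = 2.0793
R_total = 0.68 + 0.11511 + 19.266 + 2.0793 + 0.18 = 22.32 ft²·°F·h/BTU

22.32 ft²·°F·h/BTU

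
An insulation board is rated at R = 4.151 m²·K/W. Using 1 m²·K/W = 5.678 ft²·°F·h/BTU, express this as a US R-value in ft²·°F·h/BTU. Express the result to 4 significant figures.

23.57 ft²·°F·h/BTU

R_US = 4.151 × 5.678 = 23.569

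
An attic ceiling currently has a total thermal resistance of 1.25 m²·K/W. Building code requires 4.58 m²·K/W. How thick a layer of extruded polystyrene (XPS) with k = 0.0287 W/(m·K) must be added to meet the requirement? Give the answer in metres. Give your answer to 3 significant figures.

ΔR = 4.58 − 1.25 = 3.33 m²·K/W
L = ΔR × k = 3.33 × 0.0287 = 0.09557 m

0.0956 m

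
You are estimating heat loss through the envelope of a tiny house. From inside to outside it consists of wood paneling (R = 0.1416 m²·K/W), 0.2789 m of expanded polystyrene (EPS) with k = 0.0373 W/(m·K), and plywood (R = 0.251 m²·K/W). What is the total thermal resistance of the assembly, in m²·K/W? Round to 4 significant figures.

0.2789/0.0373 = 7.4772
R_total = 0.1416 + 7.4772 + 0.251 = 7.8698 m²·K/W

7.870 m²·K/W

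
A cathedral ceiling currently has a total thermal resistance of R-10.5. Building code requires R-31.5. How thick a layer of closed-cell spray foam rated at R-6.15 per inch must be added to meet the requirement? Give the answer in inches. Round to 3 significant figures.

ΔR = 31.5 − 10.5 = 21 ft²·°F·h/BTU
L = ΔR / (R/in) = 21/6.15 = 3.415 in

3.41 in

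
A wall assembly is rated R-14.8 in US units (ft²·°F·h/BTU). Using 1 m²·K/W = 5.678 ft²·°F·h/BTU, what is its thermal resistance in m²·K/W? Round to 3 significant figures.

2.61 m²·K/W

R_SI = 14.8/5.678 = 2.607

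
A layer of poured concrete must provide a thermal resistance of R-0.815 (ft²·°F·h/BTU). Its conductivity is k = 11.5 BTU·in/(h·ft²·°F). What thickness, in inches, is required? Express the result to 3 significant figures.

L = R × k = 0.815 × 11.5 = 9.372 in

9.37 in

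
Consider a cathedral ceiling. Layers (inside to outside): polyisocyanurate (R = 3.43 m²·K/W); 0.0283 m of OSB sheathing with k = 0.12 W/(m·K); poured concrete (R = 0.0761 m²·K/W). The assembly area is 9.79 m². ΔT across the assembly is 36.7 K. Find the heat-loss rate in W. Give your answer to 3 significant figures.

0.0283/0.12 = 0.2358
R_total = 3.43 + 0.2358 + 0.0761 = 3.742 m²·K/W
Q = A·ΔT/R = 9.79 × 36.7 / 3.742 = 96.02 W

96.0 W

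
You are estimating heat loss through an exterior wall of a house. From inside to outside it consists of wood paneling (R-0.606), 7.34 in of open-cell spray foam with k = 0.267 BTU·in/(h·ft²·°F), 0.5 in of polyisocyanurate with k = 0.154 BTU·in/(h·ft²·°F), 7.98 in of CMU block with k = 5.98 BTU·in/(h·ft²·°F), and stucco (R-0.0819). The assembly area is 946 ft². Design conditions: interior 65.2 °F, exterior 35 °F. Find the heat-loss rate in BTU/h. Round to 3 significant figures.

872 BTU/h

7.34/0.267 = 27.49
0.5/0.154 = 3.247
7.98/5.98 = 1.334
R_total = 0.606 + 27.49 + 3.247 + 1.334 + 0.0819 = 32.76 ft²·°F·h/BTU
Q = A·ΔT/R = 946 × (65.2 − 35) / 32.76 = 872.1 BTU/h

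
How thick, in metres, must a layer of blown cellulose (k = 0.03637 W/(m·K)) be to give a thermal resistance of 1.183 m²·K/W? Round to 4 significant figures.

L = R·k = 1.183 × 0.03637 = 0.043026 m

0.04303 m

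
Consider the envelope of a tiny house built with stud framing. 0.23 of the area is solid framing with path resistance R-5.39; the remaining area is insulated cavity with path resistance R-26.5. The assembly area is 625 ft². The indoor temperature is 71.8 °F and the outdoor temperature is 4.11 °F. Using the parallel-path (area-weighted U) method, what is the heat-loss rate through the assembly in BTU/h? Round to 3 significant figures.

3030 BTU/h

U_eff = 0.77/26.5 + 0.23/5.39 = 0.02906 + 0.04267 = 0.07173
R_eff = 1/U_eff = 13.94 ft²·°F·h/BTU
Q = 625 × (71.8 − 4.11) / 13.94 = 3035 BTU/h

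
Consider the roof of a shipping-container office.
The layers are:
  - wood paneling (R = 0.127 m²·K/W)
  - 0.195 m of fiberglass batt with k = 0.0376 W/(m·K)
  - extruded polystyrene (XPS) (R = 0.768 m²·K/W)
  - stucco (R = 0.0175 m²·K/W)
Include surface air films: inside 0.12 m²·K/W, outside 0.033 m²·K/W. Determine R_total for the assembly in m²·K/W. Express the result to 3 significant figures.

6.25 m²·K/W

0.195/0.0376 = 5.186
R_total = 0.12 + 0.127 + 5.186 + 0.768 + 0.0175 + 0.033 = 6.252 m²·K/W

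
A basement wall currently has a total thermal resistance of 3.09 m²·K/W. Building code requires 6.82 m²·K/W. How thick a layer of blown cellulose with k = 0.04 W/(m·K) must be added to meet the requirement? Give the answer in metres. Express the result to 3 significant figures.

ΔR = 6.82 − 3.09 = 3.73 m²·K/W
L = ΔR × k = 3.73 × 0.04 = 0.1492 m

0.149 m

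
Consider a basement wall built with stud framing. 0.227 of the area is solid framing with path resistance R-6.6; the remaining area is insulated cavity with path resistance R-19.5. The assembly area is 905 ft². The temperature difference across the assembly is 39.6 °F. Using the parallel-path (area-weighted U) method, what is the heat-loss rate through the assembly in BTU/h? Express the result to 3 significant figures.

U_eff = 0.773/19.5 + 0.227/6.6 = 0.03964 + 0.03439 = 0.07403
R_eff = 1/U_eff = 13.51 ft²·°F·h/BTU
Q = 905 × 39.6 / 13.51 = 2653 BTU/h

2650 BTU/h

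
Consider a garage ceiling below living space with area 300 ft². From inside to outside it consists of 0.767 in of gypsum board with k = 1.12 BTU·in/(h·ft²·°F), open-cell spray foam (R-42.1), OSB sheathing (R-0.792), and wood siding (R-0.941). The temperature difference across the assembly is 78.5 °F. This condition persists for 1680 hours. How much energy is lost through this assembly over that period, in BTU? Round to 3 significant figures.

0.767/1.12 = 0.6848
R_total = 0.6848 + 42.1 + 0.792 + 0.941 = 44.52 ft²·°F·h/BTU
Q = 300 × 78.5 / 44.52 = 529 BTU/h
E = 529 × 1680 = 888700 BTU

889000 BTU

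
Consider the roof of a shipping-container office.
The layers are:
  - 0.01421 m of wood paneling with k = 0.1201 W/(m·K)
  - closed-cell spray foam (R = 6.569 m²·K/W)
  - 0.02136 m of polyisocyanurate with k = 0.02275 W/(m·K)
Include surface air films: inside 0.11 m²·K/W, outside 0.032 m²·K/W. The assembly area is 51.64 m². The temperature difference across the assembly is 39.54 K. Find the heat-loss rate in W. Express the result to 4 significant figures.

0.01421/0.1201 = 0.11832
0.02136/0.02275 = 0.9389
R_total = 0.11 + 0.11832 + 6.569 + 0.9389 + 0.032 = 7.7682 m²·K/W
Q = A·ΔT/R = 51.64 × 39.54 / 7.7682 = 262.85 W

262.8 W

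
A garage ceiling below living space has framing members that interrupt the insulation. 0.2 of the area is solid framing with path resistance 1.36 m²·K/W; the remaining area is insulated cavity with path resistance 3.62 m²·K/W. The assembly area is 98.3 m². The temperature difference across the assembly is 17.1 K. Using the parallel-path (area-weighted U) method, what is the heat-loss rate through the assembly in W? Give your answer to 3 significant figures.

619 W

U_eff = 0.8/3.62 + 0.2/1.36 = 0.221 + 0.1471 = 0.3681
R_eff = 1/U_eff = 2.717 m²·K/W
Q = 98.3 × 17.1 / 2.717 = 618.7 W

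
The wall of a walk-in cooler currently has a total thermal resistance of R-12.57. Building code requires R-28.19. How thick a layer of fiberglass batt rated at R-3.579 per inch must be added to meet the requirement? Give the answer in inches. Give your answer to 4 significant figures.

4.364 in

ΔR = 28.19 − 12.57 = 15.62 ft²·°F·h/BTU
L = ΔR / (R/in) = 15.62/3.579 = 4.3643 in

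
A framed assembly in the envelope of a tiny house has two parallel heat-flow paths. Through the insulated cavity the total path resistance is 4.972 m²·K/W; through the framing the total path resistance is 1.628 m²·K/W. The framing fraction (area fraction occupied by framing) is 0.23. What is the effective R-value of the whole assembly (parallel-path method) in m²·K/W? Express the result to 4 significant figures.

3.377 m²·K/W

U_eff = 0.77/4.972 + 0.23/1.628 = 0.15487 + 0.14128 = 0.29614
R_eff = 1/U_eff = 3.3767 m²·K/W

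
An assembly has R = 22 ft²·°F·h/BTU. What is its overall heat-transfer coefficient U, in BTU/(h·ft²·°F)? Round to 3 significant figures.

U = 1/R = 1/22 = 0.04545

0.0455 BTU/(h·ft²·°F)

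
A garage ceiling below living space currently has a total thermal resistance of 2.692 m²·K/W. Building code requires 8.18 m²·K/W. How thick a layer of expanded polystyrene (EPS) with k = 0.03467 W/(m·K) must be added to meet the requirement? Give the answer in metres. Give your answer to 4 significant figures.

ΔR = 8.18 − 2.692 = 5.488 m²·K/W
L = ΔR × k = 5.488 × 0.03467 = 0.19027 m

0.1903 m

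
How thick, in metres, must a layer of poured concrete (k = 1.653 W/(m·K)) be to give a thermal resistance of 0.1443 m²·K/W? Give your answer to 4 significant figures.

L = R·k = 0.1443 × 1.653 = 0.23853 m

0.2385 m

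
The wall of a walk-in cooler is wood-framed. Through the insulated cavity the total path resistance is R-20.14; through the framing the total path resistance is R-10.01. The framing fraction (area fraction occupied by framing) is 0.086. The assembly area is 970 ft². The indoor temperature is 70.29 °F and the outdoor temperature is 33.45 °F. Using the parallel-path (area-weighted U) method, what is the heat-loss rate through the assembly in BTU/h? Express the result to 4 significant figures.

U_eff = 0.914/20.14 + 0.086/10.01 = 0.045382 + 0.0085914 = 0.053974
R_eff = 1/U_eff = 18.528 ft²·°F·h/BTU
Q = 970 × (70.29 − 33.45) / 18.528 = 1928.7 BTU/h

1929 BTU/h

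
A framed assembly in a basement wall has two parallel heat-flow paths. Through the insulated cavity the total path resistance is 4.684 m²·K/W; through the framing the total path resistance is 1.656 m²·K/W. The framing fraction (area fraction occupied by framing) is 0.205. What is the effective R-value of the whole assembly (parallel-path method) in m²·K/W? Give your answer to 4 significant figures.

U_eff = 0.795/4.684 + 0.205/1.656 = 0.16973 + 0.12379 = 0.29352
R_eff = 1/U_eff = 3.4069 m²·K/W

3.407 m²·K/W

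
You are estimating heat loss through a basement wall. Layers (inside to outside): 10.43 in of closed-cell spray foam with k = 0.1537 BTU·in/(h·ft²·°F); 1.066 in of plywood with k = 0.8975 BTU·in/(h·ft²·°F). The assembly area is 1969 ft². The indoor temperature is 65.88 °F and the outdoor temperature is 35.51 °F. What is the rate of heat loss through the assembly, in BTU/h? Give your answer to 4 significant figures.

866.1 BTU/h

10.43/0.1537 = 67.859
1.066/0.8975 = 1.1877
R_total = 67.859 + 1.1877 = 69.047 ft²·°F·h/BTU
Q = A·ΔT/R = 1969 × (65.88 − 35.51) / 69.047 = 866.05 BTU/h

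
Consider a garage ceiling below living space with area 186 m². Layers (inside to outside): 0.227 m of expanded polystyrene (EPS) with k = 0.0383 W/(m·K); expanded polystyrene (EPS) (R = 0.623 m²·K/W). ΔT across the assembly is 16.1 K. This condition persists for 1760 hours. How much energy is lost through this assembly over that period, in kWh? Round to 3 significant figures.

805 kWh

0.227/0.0383 = 5.927
R_total = 5.927 + 0.623 = 6.55 m²·K/W
Q = 186 × 16.1 / 6.55 = 457.2 W
E = 457.2 W × 1760 h / 1000 = 804.7 kWh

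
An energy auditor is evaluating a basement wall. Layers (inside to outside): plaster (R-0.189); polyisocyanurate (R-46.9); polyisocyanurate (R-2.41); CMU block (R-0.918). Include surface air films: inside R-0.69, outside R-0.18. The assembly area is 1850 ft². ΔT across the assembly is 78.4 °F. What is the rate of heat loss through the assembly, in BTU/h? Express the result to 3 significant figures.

R_total = 0.69 + 0.189 + 46.9 + 2.41 + 0.918 + 0.18 = 51.29 ft²·°F·h/BTU
Q = A·ΔT/R = 1850 × 78.4 / 51.29 = 2828 BTU/h

2830 BTU/h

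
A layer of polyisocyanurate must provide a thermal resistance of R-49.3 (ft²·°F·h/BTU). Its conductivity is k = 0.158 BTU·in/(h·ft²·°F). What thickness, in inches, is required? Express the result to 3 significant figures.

7.79 in

L = R × k = 49.3 × 0.158 = 7.789 in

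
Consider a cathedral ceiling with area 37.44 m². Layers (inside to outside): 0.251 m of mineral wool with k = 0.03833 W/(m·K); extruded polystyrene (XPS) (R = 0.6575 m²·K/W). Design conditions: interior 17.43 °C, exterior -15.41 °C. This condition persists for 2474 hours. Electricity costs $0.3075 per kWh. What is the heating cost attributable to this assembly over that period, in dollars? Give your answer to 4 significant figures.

0.251/0.03833 = 6.5484
R_total = 6.5484 + 0.6575 = 7.2059 m²·K/W
Q = 37.44 × (17.43 − (-15.41)) / 7.2059 = 170.63 W
E = 170.63 W × 2474 h / 1000 = 422.13 kWh
Cost = 422.13 × 0.3075 = $129.81

129.8 dollars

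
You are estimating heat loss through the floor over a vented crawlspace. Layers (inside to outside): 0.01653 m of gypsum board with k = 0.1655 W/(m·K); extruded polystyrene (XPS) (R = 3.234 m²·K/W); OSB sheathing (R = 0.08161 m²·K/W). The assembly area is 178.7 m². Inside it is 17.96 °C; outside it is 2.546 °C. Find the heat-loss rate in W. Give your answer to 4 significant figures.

806.5 W

0.01653/0.1655 = 0.099879
R_total = 0.099879 + 3.234 + 0.08161 = 3.4155 m²·K/W
Q = A·ΔT/R = 178.7 × (17.96 − 2.546) / 3.4155 = 806.47 W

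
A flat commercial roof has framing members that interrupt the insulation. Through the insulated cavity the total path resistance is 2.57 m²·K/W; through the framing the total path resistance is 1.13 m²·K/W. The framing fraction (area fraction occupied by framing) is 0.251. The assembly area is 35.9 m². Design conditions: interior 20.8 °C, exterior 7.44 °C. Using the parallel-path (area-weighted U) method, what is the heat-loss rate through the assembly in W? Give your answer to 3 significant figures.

U_eff = 0.749/2.57 + 0.251/1.13 = 0.2914 + 0.2221 = 0.5136
R_eff = 1/U_eff = 1.947 m²·K/W
Q = 35.9 × (20.8 − 7.44) / 1.947 = 246.3 W

246 W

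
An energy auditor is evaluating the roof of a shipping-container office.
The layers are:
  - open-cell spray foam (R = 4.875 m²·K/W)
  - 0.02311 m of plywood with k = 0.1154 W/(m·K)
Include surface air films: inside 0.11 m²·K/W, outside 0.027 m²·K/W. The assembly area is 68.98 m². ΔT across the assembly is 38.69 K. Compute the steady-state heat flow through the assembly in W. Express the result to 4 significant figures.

512.0 W

0.02311/0.1154 = 0.20026
R_total = 0.11 + 4.875 + 0.20026 + 0.027 = 5.2123 m²·K/W
Q = A·ΔT/R = 68.98 × 38.69 / 5.2123 = 512.03 W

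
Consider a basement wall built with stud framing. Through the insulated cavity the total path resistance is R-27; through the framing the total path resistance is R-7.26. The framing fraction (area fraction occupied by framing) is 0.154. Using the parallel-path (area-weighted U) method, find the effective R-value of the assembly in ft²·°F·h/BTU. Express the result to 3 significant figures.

U_eff = 0.846/27 + 0.154/7.26 = 0.03133 + 0.02121 = 0.05255
R_eff = 1/U_eff = 19.03 ft²·°F·h/BTU

19.0 ft²·°F·h/BTU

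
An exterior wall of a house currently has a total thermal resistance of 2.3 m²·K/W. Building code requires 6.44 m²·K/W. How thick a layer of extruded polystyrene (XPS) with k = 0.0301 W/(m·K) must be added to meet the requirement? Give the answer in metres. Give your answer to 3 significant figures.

ΔR = 6.44 − 2.3 = 4.14 m²·K/W
L = ΔR × k = 4.14 × 0.0301 = 0.1246 m

0.125 m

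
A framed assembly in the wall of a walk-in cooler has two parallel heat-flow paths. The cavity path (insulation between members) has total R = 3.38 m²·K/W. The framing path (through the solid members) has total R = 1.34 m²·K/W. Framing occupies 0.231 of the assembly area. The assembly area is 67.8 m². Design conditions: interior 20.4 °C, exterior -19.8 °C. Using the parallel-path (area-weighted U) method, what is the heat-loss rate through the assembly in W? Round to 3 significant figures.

U_eff = 0.769/3.38 + 0.231/1.34 = 0.2275 + 0.1724 = 0.3999
R_eff = 1/U_eff = 2.501 m²·K/W
Q = 67.8 × (20.4 − (-19.8)) / 2.501 = 1090 W

1090 W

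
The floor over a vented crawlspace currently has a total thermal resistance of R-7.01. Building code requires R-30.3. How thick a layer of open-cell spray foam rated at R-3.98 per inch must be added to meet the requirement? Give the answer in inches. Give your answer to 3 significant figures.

ΔR = 30.3 − 7.01 = 23.29 ft²·°F·h/BTU
L = ΔR / (R/in) = 23.29/3.98 = 5.852 in

5.85 in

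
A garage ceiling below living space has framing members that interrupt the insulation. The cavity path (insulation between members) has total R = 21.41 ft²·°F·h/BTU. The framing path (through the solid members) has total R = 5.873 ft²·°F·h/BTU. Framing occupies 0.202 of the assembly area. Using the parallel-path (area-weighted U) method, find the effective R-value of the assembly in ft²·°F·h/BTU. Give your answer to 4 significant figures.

U_eff = 0.798/21.41 + 0.202/5.873 = 0.037272 + 0.034395 = 0.071667
R_eff = 1/U_eff = 13.953 ft²·°F·h/BTU

13.95 ft²·°F·h/BTU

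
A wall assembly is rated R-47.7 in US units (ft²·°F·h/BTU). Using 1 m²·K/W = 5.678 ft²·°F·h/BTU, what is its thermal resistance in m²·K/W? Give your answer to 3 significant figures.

8.40 m²·K/W

R_SI = 47.7/5.678 = 8.401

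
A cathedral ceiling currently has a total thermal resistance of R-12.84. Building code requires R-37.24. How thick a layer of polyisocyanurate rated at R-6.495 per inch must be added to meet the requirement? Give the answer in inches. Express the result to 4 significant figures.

ΔR = 37.24 − 12.84 = 24.4 ft²·°F·h/BTU
L = ΔR / (R/in) = 24.4/6.495 = 3.7567 in

3.757 in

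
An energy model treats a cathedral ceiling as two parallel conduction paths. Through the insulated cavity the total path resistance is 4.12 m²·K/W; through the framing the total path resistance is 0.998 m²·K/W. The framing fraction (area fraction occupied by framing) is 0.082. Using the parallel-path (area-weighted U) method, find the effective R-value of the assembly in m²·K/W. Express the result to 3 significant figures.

3.28 m²·K/W

U_eff = 0.918/4.12 + 0.082/0.998 = 0.2228 + 0.08216 = 0.305
R_eff = 1/U_eff = 3.279 m²·K/W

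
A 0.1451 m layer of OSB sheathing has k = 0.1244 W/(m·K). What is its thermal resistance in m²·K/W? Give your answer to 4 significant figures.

R = L/k = 0.1451/0.1244 = 1.1664 m²·K/W

1.166 m²·K/W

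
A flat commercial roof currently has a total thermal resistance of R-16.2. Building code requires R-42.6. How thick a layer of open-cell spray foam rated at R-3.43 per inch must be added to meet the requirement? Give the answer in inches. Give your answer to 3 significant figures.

ΔR = 42.6 − 16.2 = 26.4 ft²·°F·h/BTU
L = ΔR / (R/in) = 26.4/3.43 = 7.697 in

7.70 in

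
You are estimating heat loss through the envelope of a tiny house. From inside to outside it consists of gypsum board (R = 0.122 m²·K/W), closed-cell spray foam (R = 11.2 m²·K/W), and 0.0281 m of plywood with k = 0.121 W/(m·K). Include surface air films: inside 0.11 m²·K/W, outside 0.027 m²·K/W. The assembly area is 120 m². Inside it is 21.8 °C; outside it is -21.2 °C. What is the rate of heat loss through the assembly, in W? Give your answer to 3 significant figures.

0.0281/0.121 = 0.2322
R_total = 0.11 + 0.122 + 11.2 + 0.2322 + 0.027 = 11.69 m²·K/W
Q = A·ΔT/R = 120 × (21.8 − (-21.2)) / 11.69 = 441.4 W

441 W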